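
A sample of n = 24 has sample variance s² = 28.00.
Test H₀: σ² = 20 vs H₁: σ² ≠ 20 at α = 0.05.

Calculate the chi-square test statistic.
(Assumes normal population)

df = n - 1 = 23
χ² = (n-1)s²/σ₀² = 23×28.00/20 = 32.2000
Critical values: χ²_{0.975,23} = 11.689, χ²_{0.025,23} = 38.076
Rejection region: χ² < 11.689 or χ² > 38.076
Decision: fail to reject H₀

Answer: χ² = 32.2000, fail to reject H₀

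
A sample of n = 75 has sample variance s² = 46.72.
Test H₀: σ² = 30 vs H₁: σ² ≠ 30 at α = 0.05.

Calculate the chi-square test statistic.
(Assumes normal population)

df = n - 1 = 74
χ² = (n-1)s²/σ₀² = 74×46.72/30 = 115.2427
Critical values: χ²_{0.975,74} = 52.103, χ²_{0.025,74} = 99.678
Rejection region: χ² < 52.103 or χ² > 99.678
Decision: reject H₀

Answer: χ² = 115.2427, reject H₀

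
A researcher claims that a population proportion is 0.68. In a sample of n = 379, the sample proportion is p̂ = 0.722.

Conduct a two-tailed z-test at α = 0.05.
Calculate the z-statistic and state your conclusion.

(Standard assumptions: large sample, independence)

Answer: z = 1.7528, fail to reject H₀

Derivation:
H₀: p = 0.68, H₁: p ≠ 0.68
Standard error: SE = √(p₀(1-p₀)/n) = √(0.68×0.32/379) = 0.023961
z-statistic: z = (p̂ - p₀)/SE = (0.722 - 0.68)/0.023961 = 1.7528
Critical value: z_0.025 = ±1.960
p-value = 0.0796
Decision: fail to reject H₀ at α = 0.05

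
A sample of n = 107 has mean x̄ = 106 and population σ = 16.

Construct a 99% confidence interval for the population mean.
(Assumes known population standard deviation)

Confidence level: 99%, α = 0.01
z_0.005 = 2.576
SE = σ/√n = 16/√107 = 1.5468
Margin of error = 2.576 × 1.5468 = 3.9846
CI: x̄ ± margin = 106 ± 3.9846
CI: (102.0154, 109.9846)

Answer: (102.0154, 109.9846)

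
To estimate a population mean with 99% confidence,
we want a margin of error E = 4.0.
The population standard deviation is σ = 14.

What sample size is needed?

z_0.005 = 2.576
n = (z×σ/E)² = (2.576×14/4.0)²
n = 81.2883
Round up: n = 82

Answer: n = 82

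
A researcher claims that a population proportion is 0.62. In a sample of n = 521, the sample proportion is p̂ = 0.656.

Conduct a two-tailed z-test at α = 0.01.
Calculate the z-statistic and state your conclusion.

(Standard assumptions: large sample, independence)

H₀: p = 0.62, H₁: p ≠ 0.62
Standard error: SE = √(p₀(1-p₀)/n) = √(0.62×0.38/521) = 0.021265
z-statistic: z = (p̂ - p₀)/SE = (0.656 - 0.62)/0.021265 = 1.6929
Critical value: z_0.005 = ±2.576
p-value = 0.0905
Decision: fail to reject H₀ at α = 0.01

Answer: z = 1.6929, fail to reject H₀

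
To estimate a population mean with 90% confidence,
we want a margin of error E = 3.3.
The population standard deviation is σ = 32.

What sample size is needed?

Answer: n = 255

Derivation:
z_0.05 = 1.645
n = (z×σ/E)² = (1.645×32/3.3)²
n = 254.4508
Round up: n = 255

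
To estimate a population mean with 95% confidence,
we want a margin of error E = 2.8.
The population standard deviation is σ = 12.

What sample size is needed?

Answer: n = 71

Derivation:
z_0.025 = 1.960
n = (z×σ/E)² = (1.960×12/2.8)²
n = 70.5600
Round up: n = 71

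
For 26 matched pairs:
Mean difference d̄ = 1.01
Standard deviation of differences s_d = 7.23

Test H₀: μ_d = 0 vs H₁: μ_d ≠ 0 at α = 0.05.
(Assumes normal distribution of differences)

Answer: t = 0.7123, fail to reject H₀

Derivation:
df = n - 1 = 25
SE = s_d/√n = 7.23/√26 = 1.4179
t = d̄/SE = 1.01/1.4179 = 0.7123
Critical value: t_{0.025,25} = ±2.060
p-value ≈ 0.4829
Decision: fail to reject H₀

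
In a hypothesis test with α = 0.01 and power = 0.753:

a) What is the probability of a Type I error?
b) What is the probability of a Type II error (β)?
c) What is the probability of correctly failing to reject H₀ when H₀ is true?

Answer: a) 0.01, b) 0.247, c) 0.99

Derivation:
a) Type I error probability = α = 0.01
b) Power = P(reject H₀ | H₁ true) = 1 - β = 0.753, so Type II error probability = β = 1 - Power = 0.247
c) P(fail to reject H₀ | H₀ true) = 1 - α = 0.99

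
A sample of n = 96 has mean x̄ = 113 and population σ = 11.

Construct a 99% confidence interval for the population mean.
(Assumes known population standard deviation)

Confidence level: 99%, α = 0.01
z_0.005 = 2.576
SE = σ/√n = 11/√96 = 1.1227
Margin of error = 2.576 × 1.1227 = 2.8921
CI: x̄ ± margin = 113 ± 2.8921
CI: (110.1079, 115.8921)

Answer: (110.1079, 115.8921)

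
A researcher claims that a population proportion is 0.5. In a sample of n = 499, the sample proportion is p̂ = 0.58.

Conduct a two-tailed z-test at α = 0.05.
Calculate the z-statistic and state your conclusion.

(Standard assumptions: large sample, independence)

Answer: z = 3.5741, reject H₀

Derivation:
H₀: p = 0.5, H₁: p ≠ 0.5
Standard error: SE = √(p₀(1-p₀)/n) = √(0.5×0.5/499) = 0.022383
z-statistic: z = (p̂ - p₀)/SE = (0.58 - 0.5)/0.022383 = 3.5741
Critical value: z_0.025 = ±1.960
p-value = 0.0004
Decision: reject H₀ at α = 0.05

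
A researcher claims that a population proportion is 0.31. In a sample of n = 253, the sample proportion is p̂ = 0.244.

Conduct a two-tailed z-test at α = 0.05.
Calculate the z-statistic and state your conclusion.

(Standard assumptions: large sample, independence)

Answer: z = -2.2698, reject H₀

Derivation:
H₀: p = 0.31, H₁: p ≠ 0.31
Standard error: SE = √(p₀(1-p₀)/n) = √(0.31×0.69/253) = 0.029077
z-statistic: z = (p̂ - p₀)/SE = (0.244 - 0.31)/0.029077 = -2.2698
Critical value: z_0.025 = ±1.960
p-value = 0.0232
Decision: reject H₀ at α = 0.05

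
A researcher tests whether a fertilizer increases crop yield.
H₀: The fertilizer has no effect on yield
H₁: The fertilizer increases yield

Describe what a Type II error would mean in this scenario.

Type I error (α): Rejecting H₀ when H₀ is true
Type II error (β): Failing to reject H₀ when H₁ is true

Answer: Failing to recommend an effective fertilizer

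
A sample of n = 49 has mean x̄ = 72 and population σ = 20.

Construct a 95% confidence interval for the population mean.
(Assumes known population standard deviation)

Answer: (66.4001, 77.5999)

Derivation:
Confidence level: 95%, α = 0.05
z_0.025 = 1.960
SE = σ/√n = 20/√49 = 2.8571
Margin of error = 1.960 × 2.8571 = 5.5999
CI: x̄ ± margin = 72 ± 5.5999
CI: (66.4001, 77.5999)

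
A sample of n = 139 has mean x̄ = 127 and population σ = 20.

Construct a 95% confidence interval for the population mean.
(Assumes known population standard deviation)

Confidence level: 95%, α = 0.05
z_0.025 = 1.960
SE = σ/√n = 20/√139 = 1.6964
Margin of error = 1.960 × 1.6964 = 3.3249
CI: x̄ ± margin = 127 ± 3.3249
CI: (123.6751, 130.3249)

Answer: (123.6751, 130.3249)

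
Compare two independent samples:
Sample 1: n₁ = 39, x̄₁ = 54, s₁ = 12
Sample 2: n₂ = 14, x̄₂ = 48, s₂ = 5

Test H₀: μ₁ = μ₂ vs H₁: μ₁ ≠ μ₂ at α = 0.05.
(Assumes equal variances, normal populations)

Pooled variance: s²_p = [38×12² + 13×5²]/(51) = 113.6667
s_p = 10.6615
SE = s_p×√(1/n₁ + 1/n₂) = 10.6615×√(1/39 + 1/14) = 3.3217
t = (x̄₁ - x̄₂)/SE = (54 - 48)/3.3217 = 1.8063
df = 51, t-critical = ±2.008
Decision: fail to reject H₀

Answer: t = 1.8063, fail to reject H₀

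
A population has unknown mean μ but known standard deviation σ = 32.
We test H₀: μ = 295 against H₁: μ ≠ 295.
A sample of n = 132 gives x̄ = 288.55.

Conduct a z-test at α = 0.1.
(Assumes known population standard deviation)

Standard error: SE = σ/√n = 32/√132 = 2.7852
z-statistic: z = (x̄ - μ₀)/SE = (288.55 - 295)/2.7852 = -2.3158
Critical value: ±1.645
p-value = 0.0206
Decision: reject H₀

Answer: z = -2.3158, reject H₀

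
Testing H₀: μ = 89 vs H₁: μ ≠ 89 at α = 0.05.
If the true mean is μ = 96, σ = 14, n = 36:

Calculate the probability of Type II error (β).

SE = σ/√n = 14/√36 = 2.3333
Critical values: μ₀ ± z_0.025×SE = 89 ± 1.960×2.3333
Acceptance region: (84.4267, 93.5733)
Under H₁ (μ = 96): z_high = (93.5733 - 96)/2.3333 = -1.0400, z_low = (84.4267 - 96)/2.3333 = -4.9601
β = P(not reject | H₁) = Φ(-1.0400) - Φ(-4.9601) ≈ 0.1492

Answer: β ≈ 0.1492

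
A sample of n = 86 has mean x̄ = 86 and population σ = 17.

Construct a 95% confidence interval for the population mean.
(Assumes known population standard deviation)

Answer: (82.4069, 89.5931)

Derivation:
Confidence level: 95%, α = 0.05
z_0.025 = 1.960
SE = σ/√n = 17/√86 = 1.8332
Margin of error = 1.960 × 1.8332 = 3.5931
CI: x̄ ± margin = 86 ± 3.5931
CI: (82.4069, 89.5931)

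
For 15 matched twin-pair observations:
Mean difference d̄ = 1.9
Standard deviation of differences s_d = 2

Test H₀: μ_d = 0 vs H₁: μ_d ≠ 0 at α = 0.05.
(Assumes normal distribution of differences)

df = n - 1 = 14
SE = s_d/√n = 2/√15 = 0.5164
t = d̄/SE = 1.9/0.5164 = 3.6793
Critical value: t_{0.025,14} = ±2.145
p-value ≈ 0.0025
Decision: reject H₀

Answer: t = 3.6793, reject H₀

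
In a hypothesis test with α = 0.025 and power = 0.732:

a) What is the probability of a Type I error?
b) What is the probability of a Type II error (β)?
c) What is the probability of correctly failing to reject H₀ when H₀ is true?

Answer: a) 0.025, b) 0.268, c) 0.975

Derivation:
a) Type I error probability = α = 0.025
b) Power = P(reject H₀ | H₁ true) = 1 - β = 0.732, so Type II error probability = β = 1 - Power = 0.268
c) P(fail to reject H₀ | H₀ true) = 1 - α = 0.975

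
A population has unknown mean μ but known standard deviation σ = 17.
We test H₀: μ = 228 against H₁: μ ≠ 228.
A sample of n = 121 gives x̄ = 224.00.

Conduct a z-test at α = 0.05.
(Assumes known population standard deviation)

Standard error: SE = σ/√n = 17/√121 = 1.5455
z-statistic: z = (x̄ - μ₀)/SE = (224.00 - 228)/1.5455 = -2.5882
Critical value: ±1.960
p-value = 0.0096
Decision: reject H₀

Answer: z = -2.5882, reject H₀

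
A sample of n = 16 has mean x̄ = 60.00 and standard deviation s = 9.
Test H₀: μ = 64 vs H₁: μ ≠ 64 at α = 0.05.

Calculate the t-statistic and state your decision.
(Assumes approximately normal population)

Answer: t = -1.7778, fail to reject H₀

Derivation:
df = n - 1 = 15
SE = s/√n = 9/√16 = 2.2500
t = (x̄ - μ₀)/SE = (60.00 - 64)/2.2500 = -1.7778
Critical value: t_{0.025,15} = ±2.131
p-value ≈ 0.0957
Decision: fail to reject H₀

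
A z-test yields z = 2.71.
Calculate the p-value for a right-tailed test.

Answer: p-value ≈ 0.0034

Derivation:
For z = 2.71:
p = P(Z > 2.71) = 1 - Φ(2.71) = 0.0034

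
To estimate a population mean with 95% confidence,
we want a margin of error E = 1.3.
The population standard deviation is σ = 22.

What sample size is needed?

z_0.025 = 1.960
n = (z×σ/E)² = (1.960×22/1.3)²
n = 1100.1979
Round up: n = 1101

Answer: n = 1101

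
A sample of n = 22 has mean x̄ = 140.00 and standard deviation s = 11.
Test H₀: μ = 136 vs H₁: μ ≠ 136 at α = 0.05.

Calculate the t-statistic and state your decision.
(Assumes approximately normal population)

df = n - 1 = 21
SE = s/√n = 11/√22 = 2.3452
t = (x̄ - μ₀)/SE = (140.00 - 136)/2.3452 = 1.7056
Critical value: t_{0.025,21} = ±2.080
p-value ≈ 0.1028
Decision: fail to reject H₀

Answer: t = 1.7056, fail to reject H₀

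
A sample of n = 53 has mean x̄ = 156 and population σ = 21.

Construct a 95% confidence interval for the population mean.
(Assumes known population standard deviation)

Confidence level: 95%, α = 0.05
z_0.025 = 1.960
SE = σ/√n = 21/√53 = 2.8846
Margin of error = 1.960 × 2.8846 = 5.6538
CI: x̄ ± margin = 156 ± 5.6538
CI: (150.3462, 161.6538)

Answer: (150.3462, 161.6538)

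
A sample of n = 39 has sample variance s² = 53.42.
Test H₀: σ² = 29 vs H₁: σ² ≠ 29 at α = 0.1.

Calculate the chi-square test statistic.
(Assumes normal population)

df = n - 1 = 38
χ² = (n-1)s²/σ₀² = 38×53.42/29 = 69.9986
Critical values: χ²_{0.95,38} = 24.884, χ²_{0.05,38} = 53.384
Rejection region: χ² < 24.884 or χ² > 53.384
Decision: reject H₀

Answer: χ² = 69.9986, reject H₀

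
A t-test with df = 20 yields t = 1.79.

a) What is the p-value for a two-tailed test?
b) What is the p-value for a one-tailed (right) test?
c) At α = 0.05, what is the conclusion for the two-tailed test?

Using t-distribution with df = 20:
a) Two-tailed: p = 2×P(T > 1.79) = 0.0886
b) One-tailed: p = P(T > 1.79) = 0.0443
c) 0.0886 ≥ 0.05, fail to reject H₀

Answer: a) 0.0886, b) 0.0443, c) fail to reject H₀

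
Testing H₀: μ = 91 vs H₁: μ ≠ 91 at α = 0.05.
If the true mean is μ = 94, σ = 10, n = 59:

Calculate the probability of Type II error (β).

SE = σ/√n = 10/√59 = 1.3019
Critical values: μ₀ ± z_0.025×SE = 91 ± 1.960×1.3019
Acceptance region: (88.4483, 93.5517)
Under H₁ (μ = 94): z_high = (93.5517 - 94)/1.3019 = -0.3443, z_low = (88.4483 - 94)/1.3019 = -4.2643
β = P(not reject | H₁) = Φ(-0.3443) - Φ(-4.2643) ≈ 0.3653

Answer: β ≈ 0.3653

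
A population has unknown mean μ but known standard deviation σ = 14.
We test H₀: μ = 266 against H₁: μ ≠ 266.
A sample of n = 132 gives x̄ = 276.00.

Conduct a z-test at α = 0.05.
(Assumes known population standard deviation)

Standard error: SE = σ/√n = 14/√132 = 1.2185
z-statistic: z = (x̄ - μ₀)/SE = (276.00 - 266)/1.2185 = 8.2068
Critical value: ±1.960
p-value < 0.0001
Decision: reject H₀

Answer: z = 8.2068, reject H₀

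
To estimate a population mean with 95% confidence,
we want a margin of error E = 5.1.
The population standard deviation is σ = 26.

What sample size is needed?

z_0.025 = 1.960
n = (z×σ/E)² = (1.960×26/5.1)²
n = 99.8432
Round up: n = 100

Answer: n = 100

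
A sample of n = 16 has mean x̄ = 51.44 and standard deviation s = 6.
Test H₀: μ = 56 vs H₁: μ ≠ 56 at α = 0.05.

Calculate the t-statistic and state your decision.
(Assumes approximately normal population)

df = n - 1 = 15
SE = s/√n = 6/√16 = 1.5000
t = (x̄ - μ₀)/SE = (51.44 - 56)/1.5000 = -3.0400
Critical value: t_{0.025,15} = ±2.131
p-value ≈ 0.0083
Decision: reject H₀

Answer: t = -3.0400, reject H₀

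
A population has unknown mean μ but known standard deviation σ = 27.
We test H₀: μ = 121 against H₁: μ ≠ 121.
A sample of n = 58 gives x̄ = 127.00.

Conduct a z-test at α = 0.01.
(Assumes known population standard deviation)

Standard error: SE = σ/√n = 27/√58 = 3.5453
z-statistic: z = (x̄ - μ₀)/SE = (127.00 - 121)/3.5453 = 1.6924
Critical value: ±2.576
p-value = 0.0906
Decision: fail to reject H₀

Answer: z = 1.6924, fail to reject H₀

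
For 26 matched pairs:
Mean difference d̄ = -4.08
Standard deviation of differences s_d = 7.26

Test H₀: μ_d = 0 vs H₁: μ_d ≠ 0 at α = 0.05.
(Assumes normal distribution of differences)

df = n - 1 = 25
SE = s_d/√n = 7.26/√26 = 1.4238
t = d̄/SE = -4.08/1.4238 = -2.8656
Critical value: t_{0.025,25} = ±2.060
p-value ≈ 0.0083
Decision: reject H₀

Answer: t = -2.8656, reject H₀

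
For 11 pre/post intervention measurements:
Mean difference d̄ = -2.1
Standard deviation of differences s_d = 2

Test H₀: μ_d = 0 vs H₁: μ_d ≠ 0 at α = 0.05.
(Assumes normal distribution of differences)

Answer: t = -3.4826, reject H₀

Derivation:
df = n - 1 = 10
SE = s_d/√n = 2/√11 = 0.6030
t = d̄/SE = -2.1/0.6030 = -3.4826
Critical value: t_{0.025,10} = ±2.228
p-value ≈ 0.0059
Decision: reject H₀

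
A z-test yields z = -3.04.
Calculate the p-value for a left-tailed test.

For z = -3.04:
p = P(Z < -3.04) = Φ(-3.04) = 0.0012

Answer: p-value ≈ 0.0012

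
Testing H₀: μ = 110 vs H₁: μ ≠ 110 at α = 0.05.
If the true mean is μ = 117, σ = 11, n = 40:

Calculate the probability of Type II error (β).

Answer: β ≈ 0.0195

Derivation:
SE = σ/√n = 11/√40 = 1.7393
Critical values: μ₀ ± z_0.025×SE = 110 ± 1.960×1.7393
Acceptance region: (106.5910, 113.4090)
Under H₁ (μ = 117): z_high = (113.4090 - 117)/1.7393 = -2.0646, z_low = (106.5910 - 117)/1.7393 = -5.9846
β = P(not reject | H₁) = Φ(-2.0646) - Φ(-5.9846) ≈ 0.0195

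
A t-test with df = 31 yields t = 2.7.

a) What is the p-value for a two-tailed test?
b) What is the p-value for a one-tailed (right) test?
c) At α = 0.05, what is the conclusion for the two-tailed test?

Using t-distribution with df = 31:
a) Two-tailed: p = 2×P(T > 2.7) = 0.0111
b) One-tailed: p = P(T > 2.7) = 0.0056
c) 0.0111 < 0.05, reject H₀

Answer: a) 0.0111, b) 0.0056, c) reject H₀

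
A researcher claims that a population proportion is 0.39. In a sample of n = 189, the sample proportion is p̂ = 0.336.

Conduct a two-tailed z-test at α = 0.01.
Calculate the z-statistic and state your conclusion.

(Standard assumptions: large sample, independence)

H₀: p = 0.39, H₁: p ≠ 0.39
Standard error: SE = √(p₀(1-p₀)/n) = √(0.39×0.61/189) = 0.035479
z-statistic: z = (p̂ - p₀)/SE = (0.336 - 0.39)/0.035479 = -1.5220
Critical value: z_0.005 = ±2.576
p-value = 0.1280
Decision: fail to reject H₀ at α = 0.01

Answer: z = -1.5220, fail to reject H₀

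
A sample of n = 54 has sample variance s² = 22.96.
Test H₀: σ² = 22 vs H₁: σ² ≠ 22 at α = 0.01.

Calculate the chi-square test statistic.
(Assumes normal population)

Answer: χ² = 55.3127, fail to reject H₀

Derivation:
df = n - 1 = 53
χ² = (n-1)s²/σ₀² = 53×22.96/22 = 55.3127
Critical values: χ²_{0.995,53} = 30.230, χ²_{0.005,53} = 83.253
Rejection region: χ² < 30.230 or χ² > 83.253
Decision: fail to reject H₀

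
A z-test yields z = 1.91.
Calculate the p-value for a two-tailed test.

For z = 1.91:
p = 2×P(Z > |1.91|) = 2×(1 - Φ(1.91)) = 0.0561

Answer: p-value ≈ 0.0561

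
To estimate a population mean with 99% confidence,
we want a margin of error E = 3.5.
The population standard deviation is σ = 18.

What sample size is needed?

Answer: n = 176

Derivation:
z_0.005 = 2.576
n = (z×σ/E)² = (2.576×18/3.5)²
n = 175.5095
Round up: n = 176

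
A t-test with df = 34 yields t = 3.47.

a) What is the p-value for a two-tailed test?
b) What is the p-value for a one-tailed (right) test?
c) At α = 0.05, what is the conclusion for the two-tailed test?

Answer: a) 0.0014, b) 0.0007, c) reject H₀

Derivation:
Using t-distribution with df = 34:
a) Two-tailed: p = 2×P(T > 3.47) = 0.0014
b) One-tailed: p = P(T > 3.47) = 0.0007
c) 0.0014 < 0.05, reject H₀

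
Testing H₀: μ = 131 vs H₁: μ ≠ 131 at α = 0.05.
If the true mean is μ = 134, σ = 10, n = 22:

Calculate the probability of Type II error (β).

SE = σ/√n = 10/√22 = 2.1320
Critical values: μ₀ ± z_0.025×SE = 131 ± 1.960×2.1320
Acceptance region: (126.8213, 135.1787)
Under H₁ (μ = 134): z_high = (135.1787 - 134)/2.1320 = 0.5529, z_low = (126.8213 - 134)/2.1320 = -3.3671
β = P(not reject | H₁) = Φ(0.5529) - Φ(-3.3671) ≈ 0.7095

Answer: β ≈ 0.7095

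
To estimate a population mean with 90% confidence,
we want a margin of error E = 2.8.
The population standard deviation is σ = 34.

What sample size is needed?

z_0.05 = 1.645
n = (z×σ/E)² = (1.645×34/2.8)²
n = 399.0006
Round up: n = 400

Answer: n = 400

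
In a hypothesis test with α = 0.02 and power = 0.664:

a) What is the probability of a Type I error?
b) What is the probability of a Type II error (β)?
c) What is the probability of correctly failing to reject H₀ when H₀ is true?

a) Type I error probability = α = 0.02
b) Power = P(reject H₀ | H₁ true) = 1 - β = 0.664, so Type II error probability = β = 1 - Power = 0.336
c) P(fail to reject H₀ | H₀ true) = 1 - α = 0.98

Answer: a) 0.02, b) 0.336, c) 0.98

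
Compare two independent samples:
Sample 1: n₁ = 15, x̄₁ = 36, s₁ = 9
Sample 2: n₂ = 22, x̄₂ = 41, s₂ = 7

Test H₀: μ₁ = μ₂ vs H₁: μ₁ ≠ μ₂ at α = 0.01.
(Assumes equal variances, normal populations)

Pooled variance: s²_p = [14×9² + 21×7²]/(35) = 61.8000
s_p = 7.8613
SE = s_p×√(1/n₁ + 1/n₂) = 7.8613×√(1/15 + 1/22) = 2.6323
t = (x̄₁ - x̄₂)/SE = (36 - 41)/2.6323 = -1.8995
df = 35, t-critical = ±2.724
Decision: fail to reject H₀

Answer: t = -1.8995, fail to reject H₀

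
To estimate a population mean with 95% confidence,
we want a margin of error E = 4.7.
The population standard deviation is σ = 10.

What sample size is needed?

Answer: n = 18

Derivation:
z_0.025 = 1.960
n = (z×σ/E)² = (1.960×10/4.7)²
n = 17.3907
Round up: n = 18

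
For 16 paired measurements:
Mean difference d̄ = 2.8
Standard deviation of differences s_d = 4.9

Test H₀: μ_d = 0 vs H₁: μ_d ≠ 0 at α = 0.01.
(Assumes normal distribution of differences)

Answer: t = 2.2857, fail to reject H₀

Derivation:
df = n - 1 = 15
SE = s_d/√n = 4.9/√16 = 1.2250
t = d̄/SE = 2.8/1.2250 = 2.2857
Critical value: t_{0.005,15} = ±2.947
p-value ≈ 0.0372
Decision: fail to reject H₀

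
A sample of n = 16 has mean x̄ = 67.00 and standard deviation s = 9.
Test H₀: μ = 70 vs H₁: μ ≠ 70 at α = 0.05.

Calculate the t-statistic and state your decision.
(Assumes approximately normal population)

df = n - 1 = 15
SE = s/√n = 9/√16 = 2.2500
t = (x̄ - μ₀)/SE = (67.00 - 70)/2.2500 = -1.3333
Critical value: t_{0.025,15} = ±2.131
p-value ≈ 0.2023
Decision: fail to reject H₀

Answer: t = -1.3333, fail to reject H₀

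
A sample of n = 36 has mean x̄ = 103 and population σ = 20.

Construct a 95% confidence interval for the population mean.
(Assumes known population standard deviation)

Confidence level: 95%, α = 0.05
z_0.025 = 1.960
SE = σ/√n = 20/√36 = 3.3333
Margin of error = 1.960 × 3.3333 = 6.5333
CI: x̄ ± margin = 103 ± 6.5333
CI: (96.4667, 109.5333)

Answer: (96.4667, 109.5333)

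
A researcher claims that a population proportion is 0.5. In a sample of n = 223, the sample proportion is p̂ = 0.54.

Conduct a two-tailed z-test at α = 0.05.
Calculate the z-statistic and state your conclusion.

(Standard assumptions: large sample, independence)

H₀: p = 0.5, H₁: p ≠ 0.5
Standard error: SE = √(p₀(1-p₀)/n) = √(0.5×0.5/223) = 0.033482
z-statistic: z = (p̂ - p₀)/SE = (0.54 - 0.5)/0.033482 = 1.1947
Critical value: z_0.025 = ±1.960
p-value = 0.2322
Decision: fail to reject H₀ at α = 0.05

Answer: z = 1.1947, fail to reject H₀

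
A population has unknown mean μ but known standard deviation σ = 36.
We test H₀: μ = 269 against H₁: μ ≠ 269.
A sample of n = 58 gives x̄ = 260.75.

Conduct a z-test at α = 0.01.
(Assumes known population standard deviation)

Standard error: SE = σ/√n = 36/√58 = 4.7270
z-statistic: z = (x̄ - μ₀)/SE = (260.75 - 269)/4.7270 = -1.7453
Critical value: ±2.576
p-value = 0.0809
Decision: fail to reject H₀

Answer: z = -1.7453, fail to reject H₀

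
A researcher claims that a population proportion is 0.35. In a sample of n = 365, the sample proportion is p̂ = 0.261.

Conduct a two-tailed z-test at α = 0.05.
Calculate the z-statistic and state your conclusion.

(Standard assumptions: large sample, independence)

H₀: p = 0.35, H₁: p ≠ 0.35
Standard error: SE = √(p₀(1-p₀)/n) = √(0.35×0.65/365) = 0.024966
z-statistic: z = (p̂ - p₀)/SE = (0.261 - 0.35)/0.024966 = -3.5648
Critical value: z_0.025 = ±1.960
p-value = 0.0004
Decision: reject H₀ at α = 0.05

Answer: z = -3.5648, reject H₀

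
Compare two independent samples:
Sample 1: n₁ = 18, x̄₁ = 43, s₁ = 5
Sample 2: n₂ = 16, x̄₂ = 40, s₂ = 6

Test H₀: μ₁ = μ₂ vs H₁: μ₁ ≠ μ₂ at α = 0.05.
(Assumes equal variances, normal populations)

Pooled variance: s²_p = [17×5² + 15×6²]/(32) = 30.1562
s_p = 5.4915
SE = s_p×√(1/n₁ + 1/n₂) = 5.4915×√(1/18 + 1/16) = 1.8868
t = (x̄₁ - x̄₂)/SE = (43 - 40)/1.8868 = 1.5900
df = 32, t-critical = ±2.037
Decision: fail to reject H₀

Answer: t = 1.5900, fail to reject H₀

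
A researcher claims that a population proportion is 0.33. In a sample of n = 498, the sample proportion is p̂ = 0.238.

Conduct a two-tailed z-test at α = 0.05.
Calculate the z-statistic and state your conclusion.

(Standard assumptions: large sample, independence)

Answer: z = -4.3662, reject H₀

Derivation:
H₀: p = 0.33, H₁: p ≠ 0.33
Standard error: SE = √(p₀(1-p₀)/n) = √(0.33×0.67/498) = 0.021071
z-statistic: z = (p̂ - p₀)/SE = (0.238 - 0.33)/0.021071 = -4.3662
Critical value: z_0.025 = ±1.960
p-value < 0.0001
Decision: reject H₀ at α = 0.05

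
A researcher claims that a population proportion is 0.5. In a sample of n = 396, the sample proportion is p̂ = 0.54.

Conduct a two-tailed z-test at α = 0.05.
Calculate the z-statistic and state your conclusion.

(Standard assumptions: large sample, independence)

Answer: z = 1.5920, fail to reject H₀

Derivation:
H₀: p = 0.5, H₁: p ≠ 0.5
Standard error: SE = √(p₀(1-p₀)/n) = √(0.5×0.5/396) = 0.025126
z-statistic: z = (p̂ - p₀)/SE = (0.54 - 0.5)/0.025126 = 1.5920
Critical value: z_0.025 = ±1.960
p-value = 0.1114
Decision: fail to reject H₀ at α = 0.05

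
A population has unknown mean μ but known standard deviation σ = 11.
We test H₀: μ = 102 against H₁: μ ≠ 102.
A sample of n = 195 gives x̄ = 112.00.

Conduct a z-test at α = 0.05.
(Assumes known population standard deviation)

Answer: z = 12.6952, reject H₀

Derivation:
Standard error: SE = σ/√n = 11/√195 = 0.7877
z-statistic: z = (x̄ - μ₀)/SE = (112.00 - 102)/0.7877 = 12.6952
Critical value: ±1.960
p-value < 0.0001
Decision: reject H₀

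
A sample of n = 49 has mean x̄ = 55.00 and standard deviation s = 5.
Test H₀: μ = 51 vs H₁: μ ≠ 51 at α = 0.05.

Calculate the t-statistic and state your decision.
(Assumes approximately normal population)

Answer: t = 5.5999, reject H₀

Derivation:
df = n - 1 = 48
SE = s/√n = 5/√49 = 0.7143
t = (x̄ - μ₀)/SE = (55.00 - 51)/0.7143 = 5.5999
Critical value: t_{0.025,48} = ±2.011
p-value < 0.0001
Decision: reject H₀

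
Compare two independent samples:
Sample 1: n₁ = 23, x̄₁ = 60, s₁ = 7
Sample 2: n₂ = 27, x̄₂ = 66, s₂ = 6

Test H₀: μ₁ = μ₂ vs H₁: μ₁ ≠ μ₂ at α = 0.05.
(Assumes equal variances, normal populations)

Answer: t = -3.2644, reject H₀

Derivation:
Pooled variance: s²_p = [22×7² + 26×6²]/(48) = 41.9583
s_p = 6.4775
SE = s_p×√(1/n₁ + 1/n₂) = 6.4775×√(1/23 + 1/27) = 1.8380
t = (x̄₁ - x̄₂)/SE = (60 - 66)/1.8380 = -3.2644
df = 48, t-critical = ±2.011
Decision: reject H₀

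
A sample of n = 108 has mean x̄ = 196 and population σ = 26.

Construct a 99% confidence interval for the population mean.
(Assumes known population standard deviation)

Confidence level: 99%, α = 0.01
z_0.005 = 2.576
SE = σ/√n = 26/√108 = 2.5019
Margin of error = 2.576 × 2.5019 = 6.4449
CI: x̄ ± margin = 196 ± 6.4449
CI: (189.5551, 202.4449)

Answer: (189.5551, 202.4449)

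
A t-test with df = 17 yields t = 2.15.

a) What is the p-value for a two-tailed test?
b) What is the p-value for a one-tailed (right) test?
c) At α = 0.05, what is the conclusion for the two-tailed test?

Using t-distribution with df = 17:
a) Two-tailed: p = 2×P(T > 2.15) = 0.0462
b) One-tailed: p = P(T > 2.15) = 0.0231
c) 0.0462 < 0.05, reject H₀

Answer: a) 0.0462, b) 0.0231, c) reject H₀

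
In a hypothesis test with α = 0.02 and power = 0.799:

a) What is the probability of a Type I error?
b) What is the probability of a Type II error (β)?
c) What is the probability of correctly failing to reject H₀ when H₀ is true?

Answer: a) 0.02, b) 0.201, c) 0.98

Derivation:
a) Type I error probability = α = 0.02
b) Power = P(reject H₀ | H₁ true) = 1 - β = 0.799, so Type II error probability = β = 1 - Power = 0.201
c) P(fail to reject H₀ | H₀ true) = 1 - α = 0.98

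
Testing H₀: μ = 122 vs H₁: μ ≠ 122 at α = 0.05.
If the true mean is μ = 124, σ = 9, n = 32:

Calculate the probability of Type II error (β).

SE = σ/√n = 9/√32 = 1.5910
Critical values: μ₀ ± z_0.025×SE = 122 ± 1.960×1.5910
Acceptance region: (118.8816, 125.1184)
Under H₁ (μ = 124): z_high = (125.1184 - 124)/1.5910 = 0.7030, z_low = (118.8816 - 124)/1.5910 = -3.2171
β = P(not reject | H₁) = Φ(0.7030) - Φ(-3.2171) ≈ 0.7583

Answer: β ≈ 0.7583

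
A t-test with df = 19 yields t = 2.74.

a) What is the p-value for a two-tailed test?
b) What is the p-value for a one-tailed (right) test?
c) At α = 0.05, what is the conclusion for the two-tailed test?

Using t-distribution with df = 19:
a) Two-tailed: p = 2×P(T > 2.74) = 0.0130
b) One-tailed: p = P(T > 2.74) = 0.0065
c) 0.0130 < 0.05, reject H₀

Answer: a) 0.0130, b) 0.0065, c) reject H₀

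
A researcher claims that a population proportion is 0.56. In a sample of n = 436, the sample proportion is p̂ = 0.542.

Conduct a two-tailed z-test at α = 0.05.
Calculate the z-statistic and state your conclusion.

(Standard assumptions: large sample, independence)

Answer: z = -0.7572, fail to reject H₀

Derivation:
H₀: p = 0.56, H₁: p ≠ 0.56
Standard error: SE = √(p₀(1-p₀)/n) = √(0.56×0.44/436) = 0.023773
z-statistic: z = (p̂ - p₀)/SE = (0.542 - 0.56)/0.023773 = -0.7572
Critical value: z_0.025 = ±1.960
p-value = 0.4489
Decision: fail to reject H₀ at α = 0.05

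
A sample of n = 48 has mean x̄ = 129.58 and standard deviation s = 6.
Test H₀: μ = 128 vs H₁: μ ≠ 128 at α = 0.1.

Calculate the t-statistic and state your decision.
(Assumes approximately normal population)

df = n - 1 = 47
SE = s/√n = 6/√48 = 0.8660
t = (x̄ - μ₀)/SE = (129.58 - 128)/0.8660 = 1.8245
Critical value: t_{0.05,47} = ±1.678
p-value ≈ 0.0744
Decision: reject H₀

Answer: t = 1.8245, reject H₀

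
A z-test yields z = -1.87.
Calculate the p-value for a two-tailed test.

Answer: p-value ≈ 0.0615

Derivation:
For z = -1.87:
p = 2×P(Z > |-1.87|) = 2×(1 - Φ(1.87)) = 0.0615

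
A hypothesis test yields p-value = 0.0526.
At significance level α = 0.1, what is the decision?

Answer: reject H₀

Derivation:
Compare p-value to α:
0.0526 < 0.1
Decision: reject H₀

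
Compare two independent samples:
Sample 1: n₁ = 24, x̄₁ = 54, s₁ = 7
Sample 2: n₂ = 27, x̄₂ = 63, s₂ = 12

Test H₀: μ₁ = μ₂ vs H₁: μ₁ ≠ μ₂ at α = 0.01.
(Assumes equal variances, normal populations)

Pooled variance: s²_p = [23×7² + 26×12²]/(49) = 99.4082
s_p = 9.9704
SE = s_p×√(1/n₁ + 1/n₂) = 9.9704×√(1/24 + 1/27) = 2.7971
t = (x̄₁ - x̄₂)/SE = (54 - 63)/2.7971 = -3.2176
df = 49, t-critical = ±2.680
Decision: reject H₀

Answer: t = -3.2176, reject H₀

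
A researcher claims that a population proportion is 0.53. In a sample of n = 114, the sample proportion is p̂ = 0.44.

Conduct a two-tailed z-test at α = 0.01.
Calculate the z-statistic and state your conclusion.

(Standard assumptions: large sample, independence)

Answer: z = -1.9253, fail to reject H₀

Derivation:
H₀: p = 0.53, H₁: p ≠ 0.53
Standard error: SE = √(p₀(1-p₀)/n) = √(0.53×0.47/114) = 0.046745
z-statistic: z = (p̂ - p₀)/SE = (0.44 - 0.53)/0.046745 = -1.9253
Critical value: z_0.005 = ±2.576
p-value = 0.0542
Decision: fail to reject H₀ at α = 0.01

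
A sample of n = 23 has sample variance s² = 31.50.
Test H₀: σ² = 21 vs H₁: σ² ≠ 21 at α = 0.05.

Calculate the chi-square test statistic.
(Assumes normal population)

df = n - 1 = 22
χ² = (n-1)s²/σ₀² = 22×31.50/21 = 33.0000
Critical values: χ²_{0.975,22} = 10.982, χ²_{0.025,22} = 36.781
Rejection region: χ² < 10.982 or χ² > 36.781
Decision: fail to reject H₀

Answer: χ² = 33.0000, fail to reject H₀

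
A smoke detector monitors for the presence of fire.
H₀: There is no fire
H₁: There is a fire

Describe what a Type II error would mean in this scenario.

Type I error: rejecting H₀ when it is actually true (false positive).
Type II error: failing to reject H₀ when H₁ is actually true (false negative).

Answer: The alarm fails to sound when there actually is a fire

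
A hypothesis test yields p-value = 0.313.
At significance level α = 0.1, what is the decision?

Compare p-value to α:
0.313 ≥ 0.1
Decision: fail to reject H₀

Answer: fail to reject H₀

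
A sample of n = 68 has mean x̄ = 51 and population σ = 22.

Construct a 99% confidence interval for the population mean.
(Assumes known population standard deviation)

Confidence level: 99%, α = 0.01
z_0.005 = 2.576
SE = σ/√n = 22/√68 = 2.6679
Margin of error = 2.576 × 2.6679 = 6.8725
CI: x̄ ± margin = 51 ± 6.8725
CI: (44.1275, 57.8725)

Answer: (44.1275, 57.8725)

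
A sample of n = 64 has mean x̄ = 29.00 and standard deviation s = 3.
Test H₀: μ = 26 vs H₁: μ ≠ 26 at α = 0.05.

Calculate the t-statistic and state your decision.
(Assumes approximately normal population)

df = n - 1 = 63
SE = s/√n = 3/√64 = 0.3750
t = (x̄ - μ₀)/SE = (29.00 - 26)/0.3750 = 8.0000
Critical value: t_{0.025,63} = ±1.998
p-value < 0.0001
Decision: reject H₀

Answer: t = 8.0000, reject H₀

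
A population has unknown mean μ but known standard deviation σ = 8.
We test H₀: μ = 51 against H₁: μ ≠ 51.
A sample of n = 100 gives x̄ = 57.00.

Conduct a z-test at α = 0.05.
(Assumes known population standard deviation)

Standard error: SE = σ/√n = 8/√100 = 0.8000
z-statistic: z = (x̄ - μ₀)/SE = (57.00 - 51)/0.8000 = 7.5000
Critical value: ±1.960
p-value < 0.0001
Decision: reject H₀

Answer: z = 7.5000, reject H₀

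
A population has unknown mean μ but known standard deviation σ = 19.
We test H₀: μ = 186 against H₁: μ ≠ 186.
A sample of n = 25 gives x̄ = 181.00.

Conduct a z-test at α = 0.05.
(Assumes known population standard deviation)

Standard error: SE = σ/√n = 19/√25 = 3.8000
z-statistic: z = (x̄ - μ₀)/SE = (181.00 - 186)/3.8000 = -1.3158
Critical value: ±1.960
p-value = 0.1882
Decision: fail to reject H₀

Answer: z = -1.3158, fail to reject H₀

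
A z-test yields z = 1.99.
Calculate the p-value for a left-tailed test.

For z = 1.99:
p = P(Z < 1.99) = Φ(1.99) = 0.9767

Answer: p-value ≈ 0.9767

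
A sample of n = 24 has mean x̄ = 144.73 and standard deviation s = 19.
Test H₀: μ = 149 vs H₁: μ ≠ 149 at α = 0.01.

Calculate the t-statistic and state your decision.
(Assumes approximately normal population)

Answer: t = -1.1010, fail to reject H₀

Derivation:
df = n - 1 = 23
SE = s/√n = 19/√24 = 3.8784
t = (x̄ - μ₀)/SE = (144.73 - 149)/3.8784 = -1.1010
Critical value: t_{0.005,23} = ±2.807
p-value ≈ 0.2823
Decision: fail to reject H₀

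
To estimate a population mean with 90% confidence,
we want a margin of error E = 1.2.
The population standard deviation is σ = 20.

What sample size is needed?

z_0.05 = 1.645
n = (z×σ/E)² = (1.645×20/1.2)²
n = 751.6736
Round up: n = 752

Answer: n = 752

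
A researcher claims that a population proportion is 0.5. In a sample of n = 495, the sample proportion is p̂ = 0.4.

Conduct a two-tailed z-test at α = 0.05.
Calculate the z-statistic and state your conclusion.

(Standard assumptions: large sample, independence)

H₀: p = 0.5, H₁: p ≠ 0.5
Standard error: SE = √(p₀(1-p₀)/n) = √(0.5×0.5/495) = 0.022473
z-statistic: z = (p̂ - p₀)/SE = (0.4 - 0.5)/0.022473 = -4.4498
Critical value: z_0.025 = ±1.960
p-value < 0.0001
Decision: reject H₀ at α = 0.05

Answer: z = -4.4498, reject H₀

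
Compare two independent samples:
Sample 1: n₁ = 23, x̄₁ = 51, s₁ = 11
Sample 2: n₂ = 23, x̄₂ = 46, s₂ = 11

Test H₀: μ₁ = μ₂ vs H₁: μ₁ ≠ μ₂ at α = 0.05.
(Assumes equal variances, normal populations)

Pooled variance: s²_p = [22×11² + 22×11²]/(44) = 121.0000
s_p = 11.0000
SE = s_p×√(1/n₁ + 1/n₂) = 11.0000×√(1/23 + 1/23) = 3.2437
t = (x̄₁ - x̄₂)/SE = (51 - 46)/3.2437 = 1.5414
df = 44, t-critical = ±2.015
Decision: fail to reject H₀

Answer: t = 1.5414, fail to reject H₀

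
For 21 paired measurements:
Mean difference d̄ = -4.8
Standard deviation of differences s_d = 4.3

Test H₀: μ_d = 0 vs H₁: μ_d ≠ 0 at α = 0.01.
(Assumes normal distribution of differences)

df = n - 1 = 20
SE = s_d/√n = 4.3/√21 = 0.9383
t = d̄/SE = -4.8/0.9383 = -5.1156
Critical value: t_{0.005,20} = ±2.845
p-value ≈ 0.0001
Decision: reject H₀

Answer: t = -5.1156, reject H₀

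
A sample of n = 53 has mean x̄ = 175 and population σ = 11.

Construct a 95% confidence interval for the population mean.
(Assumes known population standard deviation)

Confidence level: 95%, α = 0.05
z_0.025 = 1.960
SE = σ/√n = 11/√53 = 1.5110
Margin of error = 1.960 × 1.5110 = 2.9616
CI: x̄ ± margin = 175 ± 2.9616
CI: (172.0384, 177.9616)

Answer: (172.0384, 177.9616)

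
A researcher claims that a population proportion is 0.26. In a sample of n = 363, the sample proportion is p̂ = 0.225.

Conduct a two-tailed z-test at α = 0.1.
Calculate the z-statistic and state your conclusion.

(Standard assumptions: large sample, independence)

H₀: p = 0.26, H₁: p ≠ 0.26
Standard error: SE = √(p₀(1-p₀)/n) = √(0.26×0.74/363) = 0.023022
z-statistic: z = (p̂ - p₀)/SE = (0.225 - 0.26)/0.023022 = -1.5203
Critical value: z_0.05 = ±1.645
p-value = 0.1284
Decision: fail to reject H₀ at α = 0.1

Answer: z = -1.5203, fail to reject H₀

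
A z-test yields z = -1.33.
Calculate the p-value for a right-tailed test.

For z = -1.33:
p = P(Z > -1.33) = 1 - Φ(-1.33) = 0.9082

Answer: p-value ≈ 0.9082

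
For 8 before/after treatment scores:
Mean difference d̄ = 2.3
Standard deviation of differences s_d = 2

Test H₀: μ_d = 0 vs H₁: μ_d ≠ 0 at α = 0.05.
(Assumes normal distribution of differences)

Answer: t = 3.2527, reject H₀

Derivation:
df = n - 1 = 7
SE = s_d/√n = 2/√8 = 0.7071
t = d̄/SE = 2.3/0.7071 = 3.2527
Critical value: t_{0.025,7} = ±2.365
p-value ≈ 0.0140
Decision: reject H₀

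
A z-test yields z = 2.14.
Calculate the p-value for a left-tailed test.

For z = 2.14:
p = P(Z < 2.14) = Φ(2.14) = 0.9838

Answer: p-value ≈ 0.9838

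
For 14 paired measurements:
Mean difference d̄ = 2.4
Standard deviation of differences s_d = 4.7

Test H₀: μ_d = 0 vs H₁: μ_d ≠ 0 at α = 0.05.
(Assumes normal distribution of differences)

Answer: t = 1.9107, fail to reject H₀

Derivation:
df = n - 1 = 13
SE = s_d/√n = 4.7/√14 = 1.2561
t = d̄/SE = 2.4/1.2561 = 1.9107
Critical value: t_{0.025,13} = ±2.160
p-value ≈ 0.0783
Decision: fail to reject H₀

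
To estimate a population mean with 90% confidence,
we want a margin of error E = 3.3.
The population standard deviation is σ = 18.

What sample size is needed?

z_0.05 = 1.645
n = (z×σ/E)² = (1.645×18/3.3)²
n = 80.5098
Round up: n = 81

Answer: n = 81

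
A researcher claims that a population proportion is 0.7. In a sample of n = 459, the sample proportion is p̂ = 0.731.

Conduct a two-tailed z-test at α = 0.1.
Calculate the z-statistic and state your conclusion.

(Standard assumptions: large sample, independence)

Answer: z = 1.4493, fail to reject H₀

Derivation:
H₀: p = 0.7, H₁: p ≠ 0.7
Standard error: SE = √(p₀(1-p₀)/n) = √(0.7×0.3/459) = 0.021390
z-statistic: z = (p̂ - p₀)/SE = (0.731 - 0.7)/0.021390 = 1.4493
Critical value: z_0.05 = ±1.645
p-value = 0.1473
Decision: fail to reject H₀ at α = 0.1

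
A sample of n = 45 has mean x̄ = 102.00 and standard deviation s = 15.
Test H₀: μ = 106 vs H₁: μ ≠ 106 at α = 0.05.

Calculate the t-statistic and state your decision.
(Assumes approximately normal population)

Answer: t = -1.7888, fail to reject H₀

Derivation:
df = n - 1 = 44
SE = s/√n = 15/√45 = 2.2361
t = (x̄ - μ₀)/SE = (102.00 - 106)/2.2361 = -1.7888
Critical value: t_{0.025,44} = ±2.015
p-value ≈ 0.0805
Decision: fail to reject H₀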